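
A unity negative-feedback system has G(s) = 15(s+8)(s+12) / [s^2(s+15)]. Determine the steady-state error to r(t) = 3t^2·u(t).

System type = 2 (two poles at s=0).
K_a = lim_{s→0} s^2·G(s) = 15·8·12 / (15) = 96.
r(t) = 3t^2 gives R(s) = 6/s^3.
e_ss = 6/K_a = 6/96 = 0.0625.

0.0625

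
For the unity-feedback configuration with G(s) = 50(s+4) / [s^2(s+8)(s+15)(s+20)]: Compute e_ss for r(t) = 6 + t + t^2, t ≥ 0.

G(s) has two factors of s in the denominator, so the system is type 2. Treating each term separately:
  • 6: tracked with zero error.
  • t: tracked with zero error.
  • t^2: e_ss = 2/K_a with K_a=1/12 → 24.
Total e_ss = 24.

24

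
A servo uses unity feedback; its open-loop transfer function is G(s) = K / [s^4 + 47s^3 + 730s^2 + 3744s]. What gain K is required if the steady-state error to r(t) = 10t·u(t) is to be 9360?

The denominator has no term below 3744s — 1 pole at s=0, type 1.
K_v = lim_{s→0} s·G(s) = K / 3744 = (1/3744)·K.
e_ss = 10/K_v = 9360 ⇒ K_v = 1/936 ⇒ K = (1/936)/(1/3744) = 4.

4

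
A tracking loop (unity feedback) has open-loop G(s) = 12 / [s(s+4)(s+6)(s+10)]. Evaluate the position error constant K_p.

infinity

K_p = lim_{s→0} G(s); with 1 pole at the origin the limit diverges, so K_p = ∞.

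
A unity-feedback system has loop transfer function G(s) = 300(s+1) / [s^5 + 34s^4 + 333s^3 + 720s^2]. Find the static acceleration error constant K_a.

5/12

Lowest-order denominator term is 720s^2, so the open loop has 2 poles at the origin → type 2 system.
K_a = lim_{s→0} s^2·G(s) = 300·1 / 720 = 5/12.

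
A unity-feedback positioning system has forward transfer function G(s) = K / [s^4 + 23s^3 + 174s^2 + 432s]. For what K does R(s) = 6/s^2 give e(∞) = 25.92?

The denominator has no term below 432s — 1 pole at s=0, type 1.
K_v = lim_{s→0} s·G(s) = K / 432 = (1/432)·K.
e_ss = 6/K_v = 25.92 ⇒ K_v = 25/108 ⇒ K = (25/108)/(1/432) = 100.

100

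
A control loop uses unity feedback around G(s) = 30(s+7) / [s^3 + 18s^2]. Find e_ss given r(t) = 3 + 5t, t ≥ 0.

0

Factoring s^2 from the denominator leaves a polynomial with constant term 18, so the system is type 2. By superposition:
  • 3: tracked with zero error.
  • 5t: tracked with zero error.
Total e_ss = 0.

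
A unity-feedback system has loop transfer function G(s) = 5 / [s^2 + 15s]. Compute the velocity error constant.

The denominator has no term below 15s — 1 pole at s=0, type 1.
K_v = lim_{s→0} s·G(s) = 5 / 15 = 1/3.

1/3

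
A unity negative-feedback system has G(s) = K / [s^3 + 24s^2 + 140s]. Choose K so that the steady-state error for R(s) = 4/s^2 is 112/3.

15

The denominator has no term below 140s — 1 pole at s=0, type 1.
K_v = lim_{s→0} s·G(s) = K / 140 = (1/140)·K.
e_ss = 4/K_v = 112/3 ⇒ K_v = 3/28 ⇒ K = (3/28)/(1/140) = 15.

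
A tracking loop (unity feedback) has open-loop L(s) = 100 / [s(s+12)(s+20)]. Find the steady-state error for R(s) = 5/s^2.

One free integrator in L(s): this is a type 1 system.
K_v = lim_{s→0} s·L(s) = 100 / (12·20) = 5/12.
e_ss = 5/K_v = 5/(5/12) = 12.

12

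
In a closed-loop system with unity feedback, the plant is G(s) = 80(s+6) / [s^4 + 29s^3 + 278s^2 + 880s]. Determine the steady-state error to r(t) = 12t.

Factoring s from the denominator leaves a polynomial with constant term 880, so the system is type 1.
K_v = lim_{s→0} s·G(s) = 80·6 / 880 = 6/11.
e_ss = 12/K_v = 12/(6/11) = 22.

22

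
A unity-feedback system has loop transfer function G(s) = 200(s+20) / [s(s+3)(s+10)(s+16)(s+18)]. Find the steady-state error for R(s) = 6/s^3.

One free integrator in G(s): this is a type 1 system.
For a type-1 system K_a = 0, so e_ss to a parabolic input is unbounded.

infinity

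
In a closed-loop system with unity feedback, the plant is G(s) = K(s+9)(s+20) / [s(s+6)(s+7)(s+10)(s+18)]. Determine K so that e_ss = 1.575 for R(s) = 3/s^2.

The open loop has one pole at the origin → type 1 system.
K_v = lim_{s→0} s·G(s) = K·9·20 / (6·7·10·18) = (1/42)·K.
e_ss = 3/K_v = 1.575 ⇒ K_v = 40/21 ⇒ K = (40/21)/(1/42) = 80.

80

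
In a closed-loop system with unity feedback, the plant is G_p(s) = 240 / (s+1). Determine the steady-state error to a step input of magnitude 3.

The open loop has no poles at the origin → type 0 system.
K_p = lim_{s→0} G_p(s) = 240 / (1) = 240.
e_ss = 3/(1 + K_p) = 3/241.

3/241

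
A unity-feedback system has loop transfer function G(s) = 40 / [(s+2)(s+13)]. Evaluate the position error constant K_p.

20/13

No free integrators in G(s): this is a type 0 system.
K_p = lim_{s→0} G(s) = 40 / (2·13) = 20/13.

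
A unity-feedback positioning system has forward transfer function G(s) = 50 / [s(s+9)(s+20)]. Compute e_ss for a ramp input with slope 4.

G(s) has one factor of s in the denominator, so the system is type 1.
K_v = lim_{s→0} s·G(s) = 50 / (9·20) = 5/18.
e_ss = 4/K_v = 4/(5/18) = 14.4.

14.4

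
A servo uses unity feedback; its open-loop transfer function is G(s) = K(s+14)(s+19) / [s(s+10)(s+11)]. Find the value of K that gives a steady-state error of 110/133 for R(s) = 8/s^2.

4

The open loop has one pole at the origin → type 1 system.
K_v = lim_{s→0} s·G(s) = K·14·19 / (10·11) = (133/55)·K.
e_ss = 8/K_v = 110/133 ⇒ K_v = 532/55 ⇒ K = (532/55)/(133/55) = 4.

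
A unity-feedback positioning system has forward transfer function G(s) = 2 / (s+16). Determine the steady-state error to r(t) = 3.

8/3

No free integrators in G(s): this is a type 0 system.
K_p = lim_{s→0} G(s) = 2 / (16) = 0.125.
e_ss = 3/(1 + K_p) = 3/1.125 = 8/3.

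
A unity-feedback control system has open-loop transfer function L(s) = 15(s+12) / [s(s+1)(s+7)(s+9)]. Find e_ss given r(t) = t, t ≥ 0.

One free integrator in L(s): this is a type 1 system.
K_v = lim_{s→0} s·L(s) = 15·12 / (1·7·9) = 20/7.
e_ss = 1/K_v = 1/(20/7) = 0.35.

0.35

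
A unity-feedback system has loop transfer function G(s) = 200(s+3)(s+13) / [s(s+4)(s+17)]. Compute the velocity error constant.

One free integrator in G(s): this is a type 1 system.
K_v = lim_{s→0} s·G(s) = 200·3·13 / (4·17) = 1950/17.

1950/17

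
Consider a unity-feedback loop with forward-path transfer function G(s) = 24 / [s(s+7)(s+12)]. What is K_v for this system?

System type = 1 (one pole at s=0).
K_v = lim_{s→0} s·G(s) = 24 / (7·12) = 2/7.

2/7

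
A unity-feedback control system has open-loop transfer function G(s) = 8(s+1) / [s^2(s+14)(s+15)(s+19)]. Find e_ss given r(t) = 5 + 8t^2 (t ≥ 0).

System type = 2 (two poles at s=0). Taking each input component in turn:
  • 5: tracked with zero error.
  • 8t^2: e_ss = 16/K_a with K_a=4/1995 → 7980.
Total e_ss = 7980.

7980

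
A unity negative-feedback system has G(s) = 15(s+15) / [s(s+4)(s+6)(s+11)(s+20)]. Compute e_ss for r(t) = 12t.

281.6

One free integrator in G(s): this is a type 1 system.
K_v = lim_{s→0} s·G(s) = 15·15 / (4·6·11·20) = 15/352.
e_ss = 12/K_v = 12/(15/352) = 281.6.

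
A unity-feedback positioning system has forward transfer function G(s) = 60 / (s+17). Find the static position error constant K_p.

G(s) has no factors of s in the denominator, so the system is type 0.
K_p = lim_{s→0} G(s) = 60 / (17) = 60/17.

60/17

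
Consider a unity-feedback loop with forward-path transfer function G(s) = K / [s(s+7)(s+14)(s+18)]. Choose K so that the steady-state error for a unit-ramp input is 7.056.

The open loop has one pole at the origin → type 1 system.
K_v = lim_{s→0} s·G(s) = K / (7·14·18) = (1/1764)·K.
e_ss = 1/K_v = 7.056 ⇒ K_v = 125/882 ⇒ K = (125/882)/(1/1764) = 250.

250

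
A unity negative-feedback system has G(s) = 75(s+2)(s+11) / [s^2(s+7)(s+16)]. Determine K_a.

825/56

System type = 2 (two poles at s=0).
K_a = lim_{s→0} s^2·G(s) = 75·2·11 / (7·16) = 825/56.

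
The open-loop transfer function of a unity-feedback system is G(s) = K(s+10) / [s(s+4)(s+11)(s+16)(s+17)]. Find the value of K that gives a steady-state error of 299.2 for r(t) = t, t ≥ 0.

System type = 1 (one pole at s=0).
K_v = lim_{s→0} s·G(s) = K·10 / (4·11·16·17) = (5/5984)·K.
e_ss = 1/K_v = 299.2 ⇒ K_v = 5/1496 ⇒ K = (5/1496)/(5/5984) = 4.

4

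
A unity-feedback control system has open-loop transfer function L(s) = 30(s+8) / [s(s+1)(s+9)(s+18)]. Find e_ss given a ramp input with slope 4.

The open loop has one pole at the origin → type 1 system.
K_v = lim_{s→0} s·L(s) = 30·8 / (1·9·18) = 40/27.
e_ss = 4/K_v = 4/(40/27) = 2.7.

2.7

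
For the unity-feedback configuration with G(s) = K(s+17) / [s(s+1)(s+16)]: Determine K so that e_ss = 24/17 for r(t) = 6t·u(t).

4

The open loop has one pole at the origin → type 1 system.
K_v = lim_{s→0} s·G(s) = K·17 / (1·16) = 1.0625·K.
e_ss = 6/K_v = 24/17 ⇒ K_v = 4.25 ⇒ K = 4.25/1.0625 = 4.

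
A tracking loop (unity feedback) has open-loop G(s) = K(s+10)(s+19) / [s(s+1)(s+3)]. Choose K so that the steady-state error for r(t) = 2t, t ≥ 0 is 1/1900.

System type = 1 (one pole at s=0).
K_v = lim_{s→0} s·G(s) = K·10·19 / (1·3) = (190/3)·K.
e_ss = 2/K_v = 1/1900 ⇒ K_v = 3800 ⇒ K = 3800/(190/3) = 60.

60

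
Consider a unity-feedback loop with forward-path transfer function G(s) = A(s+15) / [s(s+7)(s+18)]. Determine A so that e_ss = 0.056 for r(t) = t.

One free integrator in G(s): this is a type 1 system.
K_v = lim_{s→0} s·G(s) = A·15 / (7·18) = (5/42)·A.
e_ss = 1/K_v = 0.056 ⇒ K_v = 125/7 ⇒ A = (125/7)/(5/42) = 150.

150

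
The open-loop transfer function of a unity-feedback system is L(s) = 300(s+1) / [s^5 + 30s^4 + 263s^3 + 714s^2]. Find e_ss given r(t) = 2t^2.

Lowest-order denominator term is 714s^2, so the open loop has 2 poles at the origin → type 2 system.
K_a = lim_{s→0} s^2·L(s) = 300·1 / 714 = 50/119.
r(t) = 2t^2 gives R(s) = 4/s^3.
e_ss = 4/K_a = 4/(50/119) = 9.52.

9.52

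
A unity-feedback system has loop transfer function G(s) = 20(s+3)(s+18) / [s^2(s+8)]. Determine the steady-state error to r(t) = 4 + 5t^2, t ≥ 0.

2/27

The open loop has two poles at the origin → type 2 system. Taking each input component in turn:
  • 4: tracked with zero error.
  • 5t^2: e_ss = 10/K_a with K_a=135 → 2/27.
Total e_ss = 2/27.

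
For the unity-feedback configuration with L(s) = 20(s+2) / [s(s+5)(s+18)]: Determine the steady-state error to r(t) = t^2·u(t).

System type = 1 (one pole at s=0).
K_a = lim_{s→0} s^2·L(s) = 0; the steady-state error to this parabolic input grows without bound.

infinity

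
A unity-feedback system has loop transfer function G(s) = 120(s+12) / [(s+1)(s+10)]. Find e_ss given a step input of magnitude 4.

4/145

G(s) has no factors of s in the denominator, so the system is type 0.
K_p = lim_{s→0} G(s) = 120·12 / (1·10) = 144.
e_ss = 4/(1 + K_p) = 4/145.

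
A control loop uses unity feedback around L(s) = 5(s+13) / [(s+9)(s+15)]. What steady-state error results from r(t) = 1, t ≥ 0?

No free integrators in L(s): this is a type 0 system.
K_p = lim_{s→0} L(s) = 5·13 / (9·15) = 13/27.
e_ss = 1/(1 + K_p) = 1/(40/27) = 0.675.

0.675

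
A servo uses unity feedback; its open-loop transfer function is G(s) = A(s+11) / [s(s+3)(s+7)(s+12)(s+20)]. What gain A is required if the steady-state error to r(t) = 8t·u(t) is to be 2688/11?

15

G(s) has one factor of s in the denominator, so the system is type 1.
K_v = lim_{s→0} s·G(s) = A·11 / (3·7·12·20) = (11/5040)·A.
e_ss = 8/K_v = 2688/11 ⇒ K_v = 11/336 ⇒ A = (11/336)/(11/5040) = 15.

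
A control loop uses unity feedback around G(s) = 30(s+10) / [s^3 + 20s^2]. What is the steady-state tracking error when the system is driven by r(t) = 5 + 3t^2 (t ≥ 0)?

Factoring s^2 from the denominator leaves a polynomial with constant term 20, so the system is type 2. By superposition:
  • 5: tracked with zero error.
  • 3t^2: e_ss = 6/K_a with K_a=15 → 0.4.
Total e_ss = 0.4.

0.4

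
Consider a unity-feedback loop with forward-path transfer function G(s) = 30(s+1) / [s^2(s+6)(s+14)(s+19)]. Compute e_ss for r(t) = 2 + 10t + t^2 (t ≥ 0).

106.4

System type = 2 (two poles at s=0). Treating each term separately:
  • 2: tracked with zero error.
  • 10t: tracked with zero error.
  • t^2: e_ss = 2/K_a with K_a=5/266 → 106.4.
Total e_ss = 106.4.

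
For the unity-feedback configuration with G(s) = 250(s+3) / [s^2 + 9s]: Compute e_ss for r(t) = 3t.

Factoring s from the denominator leaves a polynomial with constant term 9, so the system is type 1.
K_v = lim_{s→0} s·G(s) = 250·3 / 9 = 250/3.
e_ss = 3/K_v = 3/(250/3) = 0.036.

0.036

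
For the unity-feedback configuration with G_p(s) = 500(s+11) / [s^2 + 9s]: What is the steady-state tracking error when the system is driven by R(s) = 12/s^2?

Lowest-order denominator term is 9s, so the open loop has 1 pole at the origin → type 1 system.
K_v = lim_{s→0} s·G_p(s) = 500·11 / 9 = 5500/9.
e_ss = 12/K_v = 12/(5500/9) = 27/1375.

27/1375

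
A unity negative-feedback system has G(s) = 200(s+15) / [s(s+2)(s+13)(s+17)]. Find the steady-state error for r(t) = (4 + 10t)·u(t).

System type = 1 (one pole at s=0). Taking each input component in turn:
  • 4: tracked with zero error.
  • 10t: e_ss = 10/K_v with K_v=1500/221 → 221/150.
Total e_ss = 221/150.

221/150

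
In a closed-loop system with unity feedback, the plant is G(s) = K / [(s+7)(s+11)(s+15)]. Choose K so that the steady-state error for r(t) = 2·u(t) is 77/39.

The open loop has no poles at the origin → type 0 system.
K_p = lim_{s→0} G(s) = K / (7·11·15) = (1/1155)·K.
e_ss = 2/(1 + K_p) = 77/39 ⇒ 1 + (1/1155)·K = 78/77 ⇒ K = 15.

15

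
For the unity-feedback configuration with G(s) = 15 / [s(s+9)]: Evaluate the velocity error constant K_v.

5/3

System type = 1 (one pole at s=0).
K_v = lim_{s→0} s·G(s) = 15 / (9) = 5/3.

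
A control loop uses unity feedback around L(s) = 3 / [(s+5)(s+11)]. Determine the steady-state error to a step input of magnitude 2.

System type = 0 (no poles at s=0).
K_p = lim_{s→0} L(s) = 3 / (5·11) = 3/55.
e_ss = 2/(1 + K_p) = 2/(58/55) = 55/29.

55/29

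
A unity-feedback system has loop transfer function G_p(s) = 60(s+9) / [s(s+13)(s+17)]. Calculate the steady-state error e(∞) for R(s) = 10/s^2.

System type = 1 (one pole at s=0).
K_v = lim_{s→0} s·G_p(s) = 60·9 / (13·17) = 540/221.
e_ss = 10/K_v = 10/(540/221) = 221/54.

221/54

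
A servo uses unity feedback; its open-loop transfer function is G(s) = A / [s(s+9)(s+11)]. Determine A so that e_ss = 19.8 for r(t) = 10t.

One free integrator in G(s): this is a type 1 system.
K_v = lim_{s→0} s·G(s) = A / (9·11) = (1/99)·A.
e_ss = 10/K_v = 19.8 ⇒ K_v = 50/99 ⇒ A = (50/99)/(1/99) = 50.

50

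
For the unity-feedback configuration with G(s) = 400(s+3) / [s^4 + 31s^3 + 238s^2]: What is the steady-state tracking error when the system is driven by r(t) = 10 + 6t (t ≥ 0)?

The denominator has no term below 238s^2 — 2 poles at s=0, type 2. Treating each term separately:
  • 10: tracked with zero error.
  • 6t: tracked with zero error.
Total e_ss = 0.

0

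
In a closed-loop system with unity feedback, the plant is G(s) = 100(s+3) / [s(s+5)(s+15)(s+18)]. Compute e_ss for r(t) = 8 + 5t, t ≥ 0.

22.5

The open loop has one pole at the origin → type 1 system. By superposition:
  • 8: tracked with zero error.
  • 5t: e_ss = 5/K_v with K_v=2/9 → 22.5.
Total e_ss = 22.5.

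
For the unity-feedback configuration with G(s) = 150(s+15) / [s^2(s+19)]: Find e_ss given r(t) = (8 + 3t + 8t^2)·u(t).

152/1125

Two free integrators in G(s): this is a type 2 system. By superposition:
  • 8: tracked with zero error.
  • 3t: tracked with zero error.
  • 8t^2: e_ss = 16/K_a with K_a=2250/19 → 152/1125.
Total e_ss = 152/1125.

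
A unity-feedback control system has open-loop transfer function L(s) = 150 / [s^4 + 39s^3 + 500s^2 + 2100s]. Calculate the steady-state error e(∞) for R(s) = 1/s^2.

14

The denominator has no term below 2100s — 1 pole at s=0, type 1.
K_v = lim_{s→0} s·L(s) = 150 / 2100 = 1/14.
e_ss = 1/K_v = 1/(1/14) = 14.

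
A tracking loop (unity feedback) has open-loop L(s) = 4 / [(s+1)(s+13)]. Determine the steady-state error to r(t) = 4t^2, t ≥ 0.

System type = 0 (no poles at s=0).
K_a = lim_{s→0} s^2·L(s) = 0; the steady-state error to this parabolic input grows without bound.

infinity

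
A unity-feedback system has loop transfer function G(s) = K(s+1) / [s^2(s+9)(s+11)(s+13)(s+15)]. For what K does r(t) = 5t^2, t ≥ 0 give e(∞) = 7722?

25

The open loop has two poles at the origin → type 2 system.
K_a = lim_{s→0} s^2·G(s) = K·1 / (9·11·13·15) = (1/19305)·K.
e_ss = 10/K_a = 7722 ⇒ K_a = 5/3861 ⇒ K = (5/3861)/(1/19305) = 25.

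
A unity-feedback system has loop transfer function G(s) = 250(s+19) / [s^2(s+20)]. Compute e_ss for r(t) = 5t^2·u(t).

4/95

G(s) has two factors of s in the denominator, so the system is type 2.
K_a = lim_{s→0} s^2·G(s) = 250·19 / (20) = 237.5.
r(t) = 5t^2 gives R(s) = 10/s^3.
e_ss = 10/K_a = 10/237.5 = 4/95.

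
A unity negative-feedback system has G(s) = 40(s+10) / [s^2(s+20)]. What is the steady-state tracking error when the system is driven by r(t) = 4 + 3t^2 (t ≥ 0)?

System type = 2 (two poles at s=0). By superposition:
  • 4: tracked with zero error.
  • 3t^2: e_ss = 6/K_a with K_a=20 → 0.3.
Total e_ss = 0.3.

0.3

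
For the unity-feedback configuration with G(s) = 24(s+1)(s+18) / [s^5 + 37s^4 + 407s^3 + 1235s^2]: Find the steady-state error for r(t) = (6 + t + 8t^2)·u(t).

1235/27

Lowest-order denominator term is 1235s^2, so the open loop has 2 poles at the origin → type 2 system. Taking each input component in turn:
  • 6: tracked with zero error.
  • t: tracked with zero error.
  • 8t^2: e_ss = 16/K_a with K_a=432/1235 → 1235/27.
Total e_ss = 1235/27.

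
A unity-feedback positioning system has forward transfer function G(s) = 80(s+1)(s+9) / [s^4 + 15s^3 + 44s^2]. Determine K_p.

K_p = lim_{s→0} G(s); with 2 poles at the origin the limit diverges, so K_p = ∞.

infinity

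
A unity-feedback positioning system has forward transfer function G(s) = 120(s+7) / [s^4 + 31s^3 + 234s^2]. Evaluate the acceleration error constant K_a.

140/39

The denominator has no term below 234s^2 — 2 poles at s=0, type 2.
K_a = lim_{s→0} s^2·G(s) = 120·7 / 234 = 140/39.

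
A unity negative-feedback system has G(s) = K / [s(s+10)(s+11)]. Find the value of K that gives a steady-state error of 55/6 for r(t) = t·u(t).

System type = 1 (one pole at s=0).
K_v = lim_{s→0} s·G(s) = K / (10·11) = (1/110)·K.
e_ss = 1/K_v = 55/6 ⇒ K_v = 6/55 ⇒ K = (6/55)/(1/110) = 12.

12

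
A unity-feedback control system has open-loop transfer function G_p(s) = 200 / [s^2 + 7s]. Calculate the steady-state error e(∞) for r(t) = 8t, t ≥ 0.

Factoring s from the denominator leaves a polynomial with constant term 7, so the system is type 1.
K_v = lim_{s→0} s·G_p(s) = 200 / 7 = 200/7.
e_ss = 8/K_v = 8/(200/7) = 0.28.

0.28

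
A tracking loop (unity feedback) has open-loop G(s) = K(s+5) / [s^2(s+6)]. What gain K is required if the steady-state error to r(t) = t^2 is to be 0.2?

Two free integrators in G(s): this is a type 2 system.
K_a = lim_{s→0} s^2·G(s) = K·5 / (6) = (5/6)·K.
e_ss = 2/K_a = 0.2 ⇒ K_a = 10 ⇒ K = 10/(5/6) = 12.

12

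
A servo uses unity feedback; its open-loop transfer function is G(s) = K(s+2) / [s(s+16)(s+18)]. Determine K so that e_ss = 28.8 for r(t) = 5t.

The open loop has one pole at the origin → type 1 system.
K_v = lim_{s→0} s·G(s) = K·2 / (16·18) = (1/144)·K.
e_ss = 5/K_v = 28.8 ⇒ K_v = 25/144 ⇒ K = (25/144)/(1/144) = 25.

25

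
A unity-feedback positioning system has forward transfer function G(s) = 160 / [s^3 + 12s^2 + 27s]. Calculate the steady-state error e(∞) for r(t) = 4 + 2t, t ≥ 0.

0.3375

Factoring s from the denominator leaves a polynomial with constant term 27, so the system is type 1. By superposition:
  • 4: tracked with zero error.
  • 2t: e_ss = 2/K_v with K_v=160/27 → 0.3375.
Total e_ss = 0.3375.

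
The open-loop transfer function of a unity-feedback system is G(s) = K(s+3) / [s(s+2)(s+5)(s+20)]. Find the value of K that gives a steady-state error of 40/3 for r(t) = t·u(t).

The open loop has one pole at the origin → type 1 system.
K_v = lim_{s→0} s·G(s) = K·3 / (2·5·20) = 0.015·K.
e_ss = 1/K_v = 40/3 ⇒ K_v = 0.075 ⇒ K = 0.075/0.015 = 5.

5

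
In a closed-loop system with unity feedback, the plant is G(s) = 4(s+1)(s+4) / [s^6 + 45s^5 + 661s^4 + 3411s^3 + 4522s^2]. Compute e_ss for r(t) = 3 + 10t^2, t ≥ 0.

The denominator has no term below 4522s^2 — 2 poles at s=0, type 2. By superposition:
  • 3: tracked with zero error.
  • 10t^2: e_ss = 20/K_a with K_a=8/2261 → 5652.5.
Total e_ss = 5652.5.

5652.5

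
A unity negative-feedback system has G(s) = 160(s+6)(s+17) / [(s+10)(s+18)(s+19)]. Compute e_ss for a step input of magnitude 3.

171/329

No free integrators in G(s): this is a type 0 system.
K_p = lim_{s→0} G(s) = 160·6·17 / (10·18·19) = 272/57.
e_ss = 3/(1 + K_p) = 3/(329/57) = 171/329.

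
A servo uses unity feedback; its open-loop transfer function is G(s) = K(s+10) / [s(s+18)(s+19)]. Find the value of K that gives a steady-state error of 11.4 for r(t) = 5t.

System type = 1 (one pole at s=0).
K_v = lim_{s→0} s·G(s) = K·10 / (18·19) = (5/171)·K.
e_ss = 5/K_v = 11.4 ⇒ K_v = 25/57 ⇒ K = (25/57)/(5/171) = 15.

15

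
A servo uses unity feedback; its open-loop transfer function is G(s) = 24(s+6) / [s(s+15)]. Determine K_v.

9.6

System type = 1 (one pole at s=0).
K_v = lim_{s→0} s·G(s) = 24·6 / (15) = 9.6.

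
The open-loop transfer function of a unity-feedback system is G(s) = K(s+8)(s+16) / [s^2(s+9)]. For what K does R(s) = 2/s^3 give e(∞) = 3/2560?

System type = 2 (two poles at s=0).
K_a = lim_{s→0} s^2·G(s) = K·8·16 / (9) = (128/9)·K.
e_ss = 2/K_a = 3/2560 ⇒ K_a = 5120/3 ⇒ K = (5120/3)/(128/9) = 120.

120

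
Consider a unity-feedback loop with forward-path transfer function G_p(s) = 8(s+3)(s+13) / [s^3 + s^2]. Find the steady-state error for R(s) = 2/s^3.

1/156

Lowest-order denominator term is s^2, so the open loop has 2 poles at the origin → type 2 system.
K_a = lim_{s→0} s^2·G_p(s) = 8·3·13 / 1 = 312.
r(t) = t^2 gives R(s) = 2/s^3.
e_ss = 2/K_a = 2/312 = 1/156.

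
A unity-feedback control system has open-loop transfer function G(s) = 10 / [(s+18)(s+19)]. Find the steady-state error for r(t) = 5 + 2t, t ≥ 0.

infinity

System type = 0 (no poles at s=0). Taking each input component in turn:
  • 5: e_ss = 5/(1+K_p) with K_p=5/171 → 855/176.
  • 2t: a type-0 system cannot track it, e_ss → ∞.
The unbounded component dominates.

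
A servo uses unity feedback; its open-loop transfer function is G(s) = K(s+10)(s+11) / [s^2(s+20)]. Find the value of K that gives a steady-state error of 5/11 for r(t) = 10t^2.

Two free integrators in G(s): this is a type 2 system.
K_a = lim_{s→0} s^2·G(s) = K·10·11 / (20) = 5.5·K.
e_ss = 20/K_a = 5/11 ⇒ K_a = 44 ⇒ K = 44/5.5 = 8.

8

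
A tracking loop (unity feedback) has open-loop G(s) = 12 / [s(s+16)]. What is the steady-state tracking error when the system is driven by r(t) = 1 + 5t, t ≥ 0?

System type = 1 (one pole at s=0). By superposition:
  • 1: tracked with zero error.
  • 5t: e_ss = 5/K_v with K_v=0.75 → 20/3.
Total e_ss = 20/3.

20/3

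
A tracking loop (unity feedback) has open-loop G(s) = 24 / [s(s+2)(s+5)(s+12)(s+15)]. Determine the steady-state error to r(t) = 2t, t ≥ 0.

G(s) has one factor of s in the denominator, so the system is type 1.
K_v = lim_{s→0} s·G(s) = 24 / (2·5·12·15) = 1/75.
e_ss = 2/K_v = 2/(1/75) = 150.

150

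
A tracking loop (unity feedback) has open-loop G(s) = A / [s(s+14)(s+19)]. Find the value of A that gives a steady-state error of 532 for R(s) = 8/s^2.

One free integrator in G(s): this is a type 1 system.
K_v = lim_{s→0} s·G(s) = A / (14·19) = (1/266)·A.
e_ss = 8/K_v = 532 ⇒ K_v = 2/133 ⇒ A = (2/133)/(1/266) = 4.

4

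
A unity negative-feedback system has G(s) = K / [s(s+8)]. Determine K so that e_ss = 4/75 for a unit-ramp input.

150

G(s) has one factor of s in the denominator, so the system is type 1.
K_v = lim_{s→0} s·G(s) = K / (8) = 0.125·K.
e_ss = 1/K_v = 4/75 ⇒ K_v = 18.75 ⇒ K = 18.75/0.125 = 150.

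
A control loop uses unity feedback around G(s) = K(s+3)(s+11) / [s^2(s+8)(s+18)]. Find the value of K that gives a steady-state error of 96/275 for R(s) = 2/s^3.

System type = 2 (two poles at s=0).
K_a = lim_{s→0} s^2·G(s) = K·3·11 / (8·18) = (11/48)·K.
e_ss = 2/K_a = 96/275 ⇒ K_a = 275/48 ⇒ K = (275/48)/(11/48) = 25.

25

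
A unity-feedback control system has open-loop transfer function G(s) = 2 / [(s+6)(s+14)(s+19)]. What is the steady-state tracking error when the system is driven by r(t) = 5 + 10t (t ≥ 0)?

System type = 0 (no poles at s=0). By superposition:
  • 5: e_ss = 5/(1+K_p) with K_p=1/798 → 3990/799.
  • 10t: a type-0 system cannot track it, e_ss → ∞.
The unbounded component dominates.

infinity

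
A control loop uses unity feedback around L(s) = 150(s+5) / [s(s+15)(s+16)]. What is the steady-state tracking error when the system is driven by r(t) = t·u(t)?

The open loop has one pole at the origin → type 1 system.
K_v = lim_{s→0} s·L(s) = 150·5 / (15·16) = 3.125.
e_ss = 1/K_v = 1/3.125 = 0.32.

0.32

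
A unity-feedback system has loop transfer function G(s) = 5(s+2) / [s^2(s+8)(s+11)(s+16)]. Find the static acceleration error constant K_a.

5/704

Two free integrators in G(s): this is a type 2 system.
K_a = lim_{s→0} s^2·G(s) = 5·2 / (8·11·16) = 5/704.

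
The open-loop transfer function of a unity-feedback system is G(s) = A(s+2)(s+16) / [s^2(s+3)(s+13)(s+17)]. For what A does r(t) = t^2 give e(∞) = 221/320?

60

The open loop has two poles at the origin → type 2 system.
K_a = lim_{s→0} s^2·G(s) = A·2·16 / (3·13·17) = (32/663)·A.
e_ss = 2/K_a = 221/320 ⇒ K_a = 640/221 ⇒ A = (640/221)/(32/663) = 60.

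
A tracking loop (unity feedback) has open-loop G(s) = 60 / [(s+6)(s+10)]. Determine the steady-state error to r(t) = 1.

The open loop has no poles at the origin → type 0 system.
K_p = lim_{s→0} G(s) = 60 / (6·10) = 1.
e_ss = 1/(1 + K_p) = 1/2 = 0.5.

0.5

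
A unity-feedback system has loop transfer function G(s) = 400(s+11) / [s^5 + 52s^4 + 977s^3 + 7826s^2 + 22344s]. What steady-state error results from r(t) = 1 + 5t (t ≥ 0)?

Factoring s from the denominator leaves a polynomial with constant term 22344, so the system is type 1. By superposition:
  • 1: tracked with zero error.
  • 5t: e_ss = 5/K_v with K_v=550/2793 → 2793/110.
Total e_ss = 2793/110.

2793/110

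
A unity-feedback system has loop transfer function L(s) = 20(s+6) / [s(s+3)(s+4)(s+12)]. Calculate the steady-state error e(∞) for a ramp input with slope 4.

L(s) has one factor of s in the denominator, so the system is type 1.
K_v = lim_{s→0} s·L(s) = 20·6 / (3·4·12) = 5/6.
e_ss = 4/K_v = 4/(5/6) = 4.8.

4.8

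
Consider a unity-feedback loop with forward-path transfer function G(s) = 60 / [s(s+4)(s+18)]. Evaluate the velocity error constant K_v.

G(s) has one factor of s in the denominator, so the system is type 1.
K_v = lim_{s→0} s·G(s) = 60 / (4·18) = 5/6.

5/6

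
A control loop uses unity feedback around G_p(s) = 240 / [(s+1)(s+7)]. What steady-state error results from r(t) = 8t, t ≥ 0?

infinity

System type = 0 (no poles at s=0).
For a type-0 system K_v = 0, so e_ss to a ramp input is unbounded.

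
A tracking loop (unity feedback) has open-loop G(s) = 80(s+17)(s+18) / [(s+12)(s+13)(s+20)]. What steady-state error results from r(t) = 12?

System type = 0 (no poles at s=0).
K_p = lim_{s→0} G(s) = 80·17·18 / (12·13·20) = 102/13.
e_ss = 12/(1 + K_p) = 12/(115/13) = 156/115.

156/115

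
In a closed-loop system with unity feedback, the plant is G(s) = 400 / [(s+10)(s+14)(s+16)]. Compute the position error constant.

The open loop has no poles at the origin → type 0 system.
K_p = lim_{s→0} G(s) = 400 / (10·14·16) = 5/28.

5/28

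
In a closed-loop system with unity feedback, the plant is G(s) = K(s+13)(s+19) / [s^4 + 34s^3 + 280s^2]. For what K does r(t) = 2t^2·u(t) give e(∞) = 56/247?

Lowest-order denominator term is 280s^2, so the open loop has 2 poles at the origin → type 2 system.
K_a = lim_{s→0} s^2·G(s) = K·13·19 / 280 = (247/280)·K.
e_ss = 4/K_a = 56/247 ⇒ K_a = 247/14 ⇒ K = (247/14)/(247/280) = 20.

20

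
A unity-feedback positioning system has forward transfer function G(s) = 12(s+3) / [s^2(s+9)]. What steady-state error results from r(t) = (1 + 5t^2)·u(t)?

2.5

The open loop has two poles at the origin → type 2 system. By superposition:
  • 1: tracked with zero error.
  • 5t^2: e_ss = 10/K_a with K_a=4 → 2.5.
Total e_ss = 2.5.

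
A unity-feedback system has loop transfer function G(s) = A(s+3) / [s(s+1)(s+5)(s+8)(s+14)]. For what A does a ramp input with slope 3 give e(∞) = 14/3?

120

The open loop has one pole at the origin → type 1 system.
K_v = lim_{s→0} s·G(s) = A·3 / (1·5·8·14) = (3/560)·A.
e_ss = 3/K_v = 14/3 ⇒ K_v = 9/14 ⇒ A = (9/14)/(3/560) = 120.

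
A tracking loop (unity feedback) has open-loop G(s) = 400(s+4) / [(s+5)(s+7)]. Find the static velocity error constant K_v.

0

The open loop has no poles at the origin → type 0 system.
K_v = lim_{s→0} s·G(s) = 0 (the extra factor of s kills the finite limit).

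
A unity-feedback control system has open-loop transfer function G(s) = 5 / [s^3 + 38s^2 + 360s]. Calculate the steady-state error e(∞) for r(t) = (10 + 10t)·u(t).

720

Lowest-order denominator term is 360s, so the open loop has 1 pole at the origin → type 1 system. Taking each input component in turn:
  • 10: tracked with zero error.
  • 10t: e_ss = 10/K_v with K_v=1/72 → 720.
Total e_ss = 720.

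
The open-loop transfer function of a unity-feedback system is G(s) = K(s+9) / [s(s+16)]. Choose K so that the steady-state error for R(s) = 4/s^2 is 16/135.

System type = 1 (one pole at s=0).
K_v = lim_{s→0} s·G(s) = K·9 / (16) = 0.5625·K.
e_ss = 4/K_v = 16/135 ⇒ K_v = 33.75 ⇒ K = 33.75/0.5625 = 60.

60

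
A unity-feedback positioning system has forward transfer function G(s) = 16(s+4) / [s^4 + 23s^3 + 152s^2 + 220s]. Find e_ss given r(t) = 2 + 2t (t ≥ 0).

6.875

Factoring s from the denominator leaves a polynomial with constant term 220, so the system is type 1. By superposition:
  • 2: tracked with zero error.
  • 2t: e_ss = 2/K_v with K_v=16/55 → 6.875.
Total e_ss = 6.875.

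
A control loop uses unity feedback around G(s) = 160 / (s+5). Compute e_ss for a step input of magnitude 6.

2/11

The open loop has no poles at the origin → type 0 system.
K_p = lim_{s→0} G(s) = 160 / (5) = 32.
e_ss = 6/(1 + K_p) = 6/33 = 2/11.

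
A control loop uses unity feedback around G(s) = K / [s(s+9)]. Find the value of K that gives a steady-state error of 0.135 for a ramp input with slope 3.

One free integrator in G(s): this is a type 1 system.
K_v = lim_{s→0} s·G(s) = K / (9) = (1/9)·K.
e_ss = 3/K_v = 0.135 ⇒ K_v = 200/9 ⇒ K = (200/9)/(1/9) = 200.

200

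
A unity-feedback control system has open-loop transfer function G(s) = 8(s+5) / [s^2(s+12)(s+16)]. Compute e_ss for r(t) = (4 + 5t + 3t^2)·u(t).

28.8

The open loop has two poles at the origin → type 2 system. By superposition:
  • 4: tracked with zero error.
  • 5t: tracked with zero error.
  • 3t^2: e_ss = 6/K_a with K_a=5/24 → 28.8.
Total e_ss = 28.8.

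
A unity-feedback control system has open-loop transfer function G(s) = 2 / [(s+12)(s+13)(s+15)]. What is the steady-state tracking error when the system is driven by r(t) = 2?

2340/1171

G(s) has no factors of s in the denominator, so the system is type 0.
K_p = lim_{s→0} G(s) = 2 / (12·13·15) = 1/1170.
e_ss = 2/(1 + K_p) = 2/(1171/1170) = 2340/1171.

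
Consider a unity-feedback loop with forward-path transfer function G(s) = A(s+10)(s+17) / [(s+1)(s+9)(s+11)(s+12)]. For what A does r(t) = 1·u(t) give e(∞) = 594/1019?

No free integrators in G(s): this is a type 0 system.
K_p = lim_{s→0} G(s) = A·10·17 / (1·9·11·12) = (85/594)·A.
e_ss = 1/(1 + K_p) = 594/1019 ⇒ 1 + (85/594)·A = 1019/594 ⇒ A = 5.

5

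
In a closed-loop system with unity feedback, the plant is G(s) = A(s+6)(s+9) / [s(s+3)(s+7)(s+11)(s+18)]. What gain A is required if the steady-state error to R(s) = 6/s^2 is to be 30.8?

One free integrator in G(s): this is a type 1 system.
K_v = lim_{s→0} s·G(s) = A·6·9 / (3·7·11·18) = (1/77)·A.
e_ss = 6/K_v = 30.8 ⇒ K_v = 15/77 ⇒ A = (15/77)/(1/77) = 15.

15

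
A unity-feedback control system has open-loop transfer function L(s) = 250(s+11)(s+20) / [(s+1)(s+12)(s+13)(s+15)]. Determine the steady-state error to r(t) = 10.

1170/2867

System type = 0 (no poles at s=0).
K_p = lim_{s→0} L(s) = 250·11·20 / (1·12·13·15) = 2750/117.
e_ss = 10/(1 + K_p) = 10/(2867/117) = 1170/2867.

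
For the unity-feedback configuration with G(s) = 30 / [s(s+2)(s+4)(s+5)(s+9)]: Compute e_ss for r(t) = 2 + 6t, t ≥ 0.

72

System type = 1 (one pole at s=0). Treating each term separately:
  • 2: tracked with zero error.
  • 6t: e_ss = 6/K_v with K_v=1/12 → 72.
Total e_ss = 72.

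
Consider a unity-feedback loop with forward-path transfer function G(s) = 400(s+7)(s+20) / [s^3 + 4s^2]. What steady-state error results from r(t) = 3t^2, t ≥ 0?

3/7000

Lowest-order denominator term is 4s^2, so the open loop has 2 poles at the origin → type 2 system.
K_a = lim_{s→0} s^2·G(s) = 400·7·20 / 4 = 14000.
r(t) = 3t^2 gives R(s) = 6/s^3.
e_ss = 6/K_a = 6/14000 = 3/7000.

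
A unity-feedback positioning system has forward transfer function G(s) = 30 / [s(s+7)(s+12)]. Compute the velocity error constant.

5/14

One free integrator in G(s): this is a type 1 system.
K_v = lim_{s→0} s·G(s) = 30 / (7·12) = 5/14.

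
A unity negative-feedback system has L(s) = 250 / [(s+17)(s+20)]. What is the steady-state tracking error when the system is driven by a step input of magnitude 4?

136/59

The open loop has no poles at the origin → type 0 system.
K_p = lim_{s→0} L(s) = 250 / (17·20) = 25/34.
e_ss = 4/(1 + K_p) = 4/(59/34) = 136/59.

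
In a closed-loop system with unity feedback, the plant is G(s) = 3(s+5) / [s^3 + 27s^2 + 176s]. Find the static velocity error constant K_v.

Lowest-order denominator term is 176s, so the open loop has 1 pole at the origin → type 1 system.
K_v = lim_{s→0} s·G(s) = 3·5 / 176 = 15/176.

15/176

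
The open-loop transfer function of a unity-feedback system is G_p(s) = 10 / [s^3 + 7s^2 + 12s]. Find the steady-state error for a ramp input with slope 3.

3.6

The denominator has no term below 12s — 1 pole at s=0, type 1.
K_v = lim_{s→0} s·G_p(s) = 10 / 12 = 5/6.
e_ss = 3/K_v = 3/(5/6) = 3.6.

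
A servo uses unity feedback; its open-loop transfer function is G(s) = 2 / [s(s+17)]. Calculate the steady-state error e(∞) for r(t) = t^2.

infinity

System type = 1 (one pole at s=0).
For a type-1 system K_a = 0, so e_ss to a parabolic input is unbounded.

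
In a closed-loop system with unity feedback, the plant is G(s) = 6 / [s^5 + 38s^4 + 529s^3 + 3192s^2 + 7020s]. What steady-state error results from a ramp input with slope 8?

9360

Factoring s from the denominator leaves a polynomial with constant term 7020, so the system is type 1.
K_v = lim_{s→0} s·G(s) = 6 / 7020 = 1/1170.
e_ss = 8/K_v = 8/(1/1170) = 9360.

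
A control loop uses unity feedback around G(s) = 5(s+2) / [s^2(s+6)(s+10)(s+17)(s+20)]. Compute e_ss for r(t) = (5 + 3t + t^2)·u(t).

4080

G(s) has two factors of s in the denominator, so the system is type 2. By superposition:
  • 5: tracked with zero error.
  • 3t: tracked with zero error.
  • t^2: e_ss = 2/K_a with K_a=1/2040 → 4080.
Total e_ss = 4080.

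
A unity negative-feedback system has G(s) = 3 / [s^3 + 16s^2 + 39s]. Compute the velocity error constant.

Factoring s from the denominator leaves a polynomial with constant term 39, so the system is type 1.
K_v = lim_{s→0} s·G(s) = 3 / 39 = 1/13.

1/13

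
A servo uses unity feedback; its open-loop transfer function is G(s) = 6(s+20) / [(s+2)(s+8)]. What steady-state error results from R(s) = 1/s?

2/17

No free integrators in G(s): this is a type 0 system.
K_p = lim_{s→0} G(s) = 6·20 / (2·8) = 7.5.
e_ss = 1/(1 + K_p) = 1/8.5 = 2/17.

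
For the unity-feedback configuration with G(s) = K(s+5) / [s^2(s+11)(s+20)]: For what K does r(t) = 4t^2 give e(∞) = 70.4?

Two free integrators in G(s): this is a type 2 system.
K_a = lim_{s→0} s^2·G(s) = K·5 / (11·20) = (1/44)·K.
e_ss = 8/K_a = 70.4 ⇒ K_a = 5/44 ⇒ K = (5/44)/(1/44) = 5.

5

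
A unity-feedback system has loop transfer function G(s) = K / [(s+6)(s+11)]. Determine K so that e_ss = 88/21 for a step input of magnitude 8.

60

G(s) has no factors of s in the denominator, so the system is type 0.
K_p = lim_{s→0} G(s) = K / (6·11) = (1/66)·K.
e_ss = 8/(1 + K_p) = 88/21 ⇒ 1 + (1/66)·K = 21/11 ⇒ K = 60.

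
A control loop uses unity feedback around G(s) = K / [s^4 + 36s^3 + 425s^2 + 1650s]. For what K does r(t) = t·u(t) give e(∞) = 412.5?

Factoring s from the denominator leaves a polynomial with constant term 1650, so the system is type 1.
K_v = lim_{s→0} s·G(s) = K / 1650 = (1/1650)·K.
e_ss = 1/K_v = 412.5 ⇒ K_v = 2/825 ⇒ K = (2/825)/(1/1650) = 4.

4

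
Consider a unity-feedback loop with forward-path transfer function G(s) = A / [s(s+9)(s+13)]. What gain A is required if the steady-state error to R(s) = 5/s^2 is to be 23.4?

25

G(s) has one factor of s in the denominator, so the system is type 1.
K_v = lim_{s→0} s·G(s) = A / (9·13) = (1/117)·A.
e_ss = 5/K_v = 23.4 ⇒ K_v = 25/117 ⇒ A = (25/117)/(1/117) = 25.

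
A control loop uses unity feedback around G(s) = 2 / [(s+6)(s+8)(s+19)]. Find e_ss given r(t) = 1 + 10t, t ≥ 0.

The open loop has no poles at the origin → type 0 system. By superposition:
  • 1: e_ss = 1/(1+K_p) with K_p=1/456 → 456/457.
  • 10t: a type-0 system cannot track it, e_ss → ∞.
The unbounded component dominates.

infinity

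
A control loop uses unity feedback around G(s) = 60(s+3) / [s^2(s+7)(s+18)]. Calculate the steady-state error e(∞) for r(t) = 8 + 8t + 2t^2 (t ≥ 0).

System type = 2 (two poles at s=0). By superposition:
  • 8: tracked with zero error.
  • 8t: tracked with zero error.
  • 2t^2: e_ss = 4/K_a with K_a=10/7 → 2.8.
Total e_ss = 2.8.

2.8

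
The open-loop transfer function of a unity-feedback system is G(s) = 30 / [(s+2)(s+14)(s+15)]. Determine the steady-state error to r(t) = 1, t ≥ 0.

14/15

G(s) has no factors of s in the denominator, so the system is type 0.
K_p = lim_{s→0} G(s) = 30 / (2·14·15) = 1/14.
e_ss = 1/(1 + K_p) = 1/(15/14) = 14/15.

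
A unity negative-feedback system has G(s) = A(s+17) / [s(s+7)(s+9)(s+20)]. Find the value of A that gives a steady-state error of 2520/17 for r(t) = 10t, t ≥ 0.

One free integrator in G(s): this is a type 1 system.
K_v = lim_{s→0} s·G(s) = A·17 / (7·9·20) = (17/1260)·A.
e_ss = 10/K_v = 2520/17 ⇒ K_v = 17/252 ⇒ A = (17/252)/(17/1260) = 5.

5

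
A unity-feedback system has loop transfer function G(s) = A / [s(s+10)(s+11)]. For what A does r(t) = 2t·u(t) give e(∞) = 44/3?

G(s) has one factor of s in the denominator, so the system is type 1.
K_v = lim_{s→0} s·G(s) = A / (10·11) = (1/110)·A.
e_ss = 2/K_v = 44/3 ⇒ K_v = 3/22 ⇒ A = (3/22)/(1/110) = 15.

15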